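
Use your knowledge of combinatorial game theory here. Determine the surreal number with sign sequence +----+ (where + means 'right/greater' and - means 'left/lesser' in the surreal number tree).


Sign expansion: +----+
Rule: track bounds (lo, hi), initially (-inf, +inf). On '+', the current value becomes lo and we move to the simplest number in (value, hi): value + 1 if hi = +inf, otherwise the midpoint (value + hi)/2. On '-', the current value becomes hi and we move to value - 1 if lo = -inf, otherwise the midpoint (lo + value)/2.
Start at 0.
Step 1: sign = +, move right. Bounds: (0, +inf). Value = 1
Step 2: sign = -, move left. Bounds: (0, 1). Value = 1/2
Step 3: sign = -, move left. Bounds: (0, 1/2). Value = 1/4
Step 4: sign = -, move left. Bounds: (0, 1/4). Value = 1/8
Step 5: sign = -, move left. Bounds: (0, 1/8). Value = 1/16
Step 6: sign = +, move right. Bounds: (1/16, 1/8). Value = 3/32
The surreal number with sign expansion +----+ is 3/32.

3/32


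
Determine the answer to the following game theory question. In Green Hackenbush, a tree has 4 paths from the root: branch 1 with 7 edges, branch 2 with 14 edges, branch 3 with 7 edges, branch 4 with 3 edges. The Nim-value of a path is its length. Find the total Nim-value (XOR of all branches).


The tree has 4 branches from the ground vertex.
In Green Hackenbush, the Nim-value of a simple path of length k is k.
Branch 1: length 7, Nim-value = 7
Branch 2: length 14, Nim-value = 14
Branch 3: length 7, Nim-value = 7
Branch 4: length 3, Nim-value = 3
Total Nim-value = XOR of all branch values:
0 XOR 7 = 7
7 XOR 14 = 9
9 XOR 7 = 14
14 XOR 3 = 13
Nim-value of the tree = 13

13


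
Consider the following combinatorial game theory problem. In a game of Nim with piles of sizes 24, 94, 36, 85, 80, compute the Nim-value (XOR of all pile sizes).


We need the XOR (exclusive or) of all pile sizes.
After XOR-ing pile 1 (size 24): 0 XOR 24 = 24
After XOR-ing pile 2 (size 94): 24 XOR 94 = 70
After XOR-ing pile 3 (size 36): 70 XOR 36 = 98
After XOR-ing pile 4 (size 85): 98 XOR 85 = 55
After XOR-ing pile 5 (size 80): 55 XOR 80 = 103
The Nim-value of this position is 103.

103


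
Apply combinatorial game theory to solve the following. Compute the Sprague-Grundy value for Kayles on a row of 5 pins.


Kayles: a move removes 1 or 2 adjacent pins from a contiguous row.
Removing pins from a row of k leaves two independent rows (a, b) with a + b = k - 1 (one pin) or a + b = k - 2 (two pins); an end removal gives a = 0.
By Sprague-Grundy, G(k) = mex{ G(a) XOR G(b) } over all these splits. G(0) = 0.
G(1): splits (0,0):0^0=0 -> mex({0}) = 1
G(2): splits (0,1):0^1=1 (0,0):0^0=0 -> mex({0, 1}) = 2
G(3): splits (0,2):0^2=2 (1,1):1^1=0 (0,1):0^1=1 -> mex({0, 1, 2}) = 3
G(4): splits (0,3):0^3=3 (1,2):1^2=3 (0,2):0^2=2 (1,1):1^1=0 -> mex({0, 2, 3}) = 1
G(5): splits (0,4):0^1=1 (1,3):1^3=2 (2,2):2^2=0 (0,3):0^3=3 (1,2):1^2=3 -> mex({0, 1, 2, 3}) = 4
Therefore G(5) = 4.

4


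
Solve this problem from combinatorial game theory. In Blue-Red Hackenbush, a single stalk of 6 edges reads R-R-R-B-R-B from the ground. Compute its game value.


Edges (from ground): R-R-R-B-R-B
By Berlekamp's sign-expansion rule, a Blue-Red Hackenbush stalk has the value of the surreal number whose sign sequence is the edge sequence with B -> + and R -> -.
Sign sequence: ---+-+
Trace the sign expansion in the surreal number tree, starting from 0:
Edge 1: R (sign -) -> bounds (-inf, 0), value = -1
Edge 2: R (sign -) -> bounds (-inf, -1), value = -2
Edge 3: R (sign -) -> bounds (-inf, -2), value = -3
Edge 4: B (sign +) -> bounds (-3, -2), value = -5/2
Edge 5: R (sign -) -> bounds (-3, -5/2), value = -11/4
Edge 6: B (sign +) -> bounds (-11/4, -5/2), value = -21/8
Game value = -21/8

-21/8


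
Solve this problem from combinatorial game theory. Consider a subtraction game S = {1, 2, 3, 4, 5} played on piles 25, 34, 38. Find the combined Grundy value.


Subtraction set: {1, 2, 3, 4, 5}
For this subtraction set, G(n) = n mod 6 (period = max + 1 = 6).
Pile 1 (size 25): G(25) = 25 mod 6 = 1
Pile 2 (size 34): G(34) = 34 mod 6 = 4
Pile 3 (size 38): G(38) = 38 mod 6 = 2
Total Grundy value = XOR of all: 1 XOR 4 XOR 2 = 7

7


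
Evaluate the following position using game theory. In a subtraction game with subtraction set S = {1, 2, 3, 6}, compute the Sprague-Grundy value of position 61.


The subtraction set is S = {1, 2, 3, 6}.
G(k) = mex{ G(k - s) : s in S, s <= k }. We compute iteratively: G(0) = 0.
G(1) = mex({0}) = 1
G(2) = mex({0, 1}) = 2
G(3) = mex({0, 1, 2}) = 3
G(4) = mex({1, 2, 3}) = 0
G(5) = mex({0, 2, 3}) = 1
G(6) = mex({0, 1, 3}) = 2
G(7) = mex({0, 1, 2}) = 3
G(8) = mex({1, 2, 3}) = 0
G(9) = mex({0, 2, 3}) = 1
Observe that G(4)..G(9) = 0, 1, 2, 3, 0, 1 repeats G(0)..G(5) = 0, 1, 2, 3, 0, 1.
For k >= max(S) = 6, G(k) is determined by the previous 6 values G(k-6)..G(k-1); a window of 6 consecutive values has recurred shifted by 4, so by induction G(k + 4) = G(k) for all k >= 0: the sequence is periodic from the start with period 4.
One period: G(0..3) = 0, 1, 2, 3.
61 mod 4 = 1, so G(61) = G(1) = 1.

1


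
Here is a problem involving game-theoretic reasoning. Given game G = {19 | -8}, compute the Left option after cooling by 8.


Original game: {19 | -8} (a switch {a | b} with a > b).
Cooling by t (for t below the temperature (a - b)/2 = 27/2) taxes each move by t: {a | b} cooled by t is {a - t | b + t}.
Cooling amount: t = 8
Cooled Left option: 19 - 8 = 11
Cooled Right option: -8 + 8 = 0
Cooled game: {11 | 0}
Left option = 11

11


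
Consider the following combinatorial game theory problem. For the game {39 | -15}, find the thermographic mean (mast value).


Game = {39 | -15}, a switch {a | b} with numbers a > b.
Its thermograph has left wall a - t and right wall b + t, which meet at t = (a - b)/2, where both equal (a + b)/2. So the mast (mean value) is at (a + b)/2.
Mean = (39 + (-15))/2 = 24/2 = 12

12


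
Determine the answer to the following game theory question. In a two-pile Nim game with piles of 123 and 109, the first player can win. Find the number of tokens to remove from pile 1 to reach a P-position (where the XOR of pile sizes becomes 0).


Piles: 123 and 109
Current XOR: 123 XOR 109 = 22 (non-zero, so this is an N-position).
To make the XOR zero, we need to find a move that balances the piles.
For pile 1 (size 123): target = 123 XOR 22 = 109
We reduce pile 1 from 123 to 109.
Tokens removed: 123 - 109 = 14
Verification: 109 XOR 109 = 0

14


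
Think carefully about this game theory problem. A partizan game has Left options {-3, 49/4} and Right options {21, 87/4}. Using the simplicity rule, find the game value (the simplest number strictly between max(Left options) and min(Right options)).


Left options: {-3, 49/4}, max = 49/4
Right options: {21, 87/4}, min = 21
All options are numbers and max(Left) < min(Right), so by the simplicity theorem the value is the simplest (earliest-born) number strictly between 49/4 and 21.
Integers 13 through 20 all lie strictly between 49/4 and 21.
Among integers, the simplest (lowest birthday = smallest |n|; 0 is born on day 0, +-n on day n) is 13.
No non-integer in the interval can be simpler: if x is a non-integer in the interval, then floor(x) or ceil(x) also lies in the interval (the interval contains an integer), and both are proper prefixes of x's sign expansion, i.e. born earlier. So the game value is 13.
Game value = 13

13


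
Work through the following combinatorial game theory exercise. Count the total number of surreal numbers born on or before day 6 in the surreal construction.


Day 0: {|} = 0 is born. Count = 1.
Day n: the number of surreal numbers born by day n is 2^(n+1) - 1.
By day 0: 2^1 - 1 = 1
By day 1: 2^2 - 1 = 3
By day 2: 2^3 - 1 = 7
By day 3: 2^4 - 1 = 15
By day 4: 2^5 - 1 = 31
By day 5: 2^6 - 1 = 63
By day 6: 2^7 - 1 = 127
By day 6: 127 surreal numbers.

127


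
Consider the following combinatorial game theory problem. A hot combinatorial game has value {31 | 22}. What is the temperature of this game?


The game is {31 | 22}, a switch {a | b} with numbers a > b.
Cooling {a | b} by t gives {a - t | b + t}, which stops being hot when a - t = b + t, i.e. at t = (a - b)/2. So the temperature of a switch is (a - b)/2.
Temperature = (Left option - Right option) / 2
= (31 - (22)) / 2
= 9 / 2
= 9/2

9/2


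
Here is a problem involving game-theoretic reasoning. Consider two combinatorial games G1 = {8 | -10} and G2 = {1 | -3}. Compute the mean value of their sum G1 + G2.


G1 = {8 | -10}, G2 = {1 | -3}
Each is a switch {a | b} with numbers a > b; its mean value is (a + b)/2, and mean value is additive over game sums: m(G1 + G2) = m(G1) + m(G2).
Mean of G1 = (8 + (-10))/2 = -2/2 = -1
Mean of G2 = (1 + (-3))/2 = -2/2 = -1
Mean of G1 + G2 = -1 + -1 = -2

-2


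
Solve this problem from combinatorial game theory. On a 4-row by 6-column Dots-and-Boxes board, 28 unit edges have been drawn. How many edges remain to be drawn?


Grid: 4 x 6 boxes, i.e. 5 rows and 7 columns of dots.
Horizontal edges: (rows + 1) * cols = 5 * 6 = 30
Vertical edges: rows * (cols + 1) = 4 * 7 = 28
Total edges: 30 + 28 = 58
Edges drawn: 28
Remaining: 58 - 28 = 30

30


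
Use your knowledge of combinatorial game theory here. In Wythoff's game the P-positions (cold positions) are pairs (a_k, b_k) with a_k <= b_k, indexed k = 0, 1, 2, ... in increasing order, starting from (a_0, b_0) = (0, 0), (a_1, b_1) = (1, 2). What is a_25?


By Wythoff's theorem, a_k = floor(k * phi) and b_k = floor(k * phi^2) = a_k + k, where phi = (1 + sqrt(5))/2 is the golden ratio.
phi = (1 + sqrt(5))/2 = 1.618034
k = 25
k * phi = 25 * 1.618034 = 40.450850
a_25 = floor(k * phi) = 40

40


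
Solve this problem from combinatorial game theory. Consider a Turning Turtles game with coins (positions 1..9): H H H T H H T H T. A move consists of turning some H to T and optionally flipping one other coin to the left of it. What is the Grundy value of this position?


Coins: H H H T H H T H T
Key fact: a single head at position k behaves exactly like a Nim heap of size k (turning it to T and optionally flipping a coin at j < k corresponds to moving the heap from k to j, or to 0), and heads combine as a disjunctive sum (two heads at the same place would cancel, matching j XOR j = 0). So the Nim-value is the XOR of the 1-indexed positions of the heads.
Face-up positions (1-indexed): [1, 2, 3, 5, 6, 8]
XOR 0 with 1: 0 XOR 1 = 1
XOR 1 with 2: 1 XOR 2 = 3
XOR 3 with 3: 3 XOR 3 = 0
XOR 0 with 5: 0 XOR 5 = 5
XOR 5 with 6: 5 XOR 6 = 3
XOR 3 with 8: 3 XOR 8 = 11
Nim-value = 11

11


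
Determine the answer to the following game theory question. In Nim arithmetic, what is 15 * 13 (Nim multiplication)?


Nim multiplication is bilinear over XOR: (u XOR v) * w = (u*w) XOR (v*w).
So we split each operand into its bit components and XOR the pairwise Nim products.
15 = 1 + 2 + 4 + 8 (as XOR of powers of 2).
13 = 1 + 4 + 8 (as XOR of powers of 2).
Using the standard Nim-product table on single bits:
  2*2 = 3,   2*4 = 8,   2*8 = 12,
  4*4 = 6,   4*8 = 11,  8*8 = 13,
and  1*x = x (identity), k*l = l*k (commutative).
Pairwise Nim products:
  1 * 1 = 1
  1 * 4 = 4
  1 * 8 = 8
  2 * 1 = 2
  2 * 4 = 8
  2 * 8 = 12
  4 * 1 = 4
  4 * 4 = 6
  4 * 8 = 11
  8 * 1 = 8
  8 * 4 = 11
  8 * 8 = 13
XOR them: 1 XOR 4 XOR 8 XOR 2 XOR 8 XOR 12 XOR 4 XOR 6 XOR 11 XOR 8 XOR 11 XOR 13 = 12.
Result: 15 * 13 = 12 (in Nim).

12


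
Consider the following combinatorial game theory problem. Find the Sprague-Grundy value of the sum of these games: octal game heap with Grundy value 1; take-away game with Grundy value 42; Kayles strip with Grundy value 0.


By the Sprague-Grundy theorem, the Grundy value of a sum of games is the XOR of individual Grundy values.
octal game heap: Grundy value = 1. Running XOR: 0 XOR 1 = 1
take-away game: Grundy value = 42. Running XOR: 1 XOR 42 = 43
Kayles strip: Grundy value = 0. Running XOR: 43 XOR 0 = 43
The combined Grundy value is 43.

43


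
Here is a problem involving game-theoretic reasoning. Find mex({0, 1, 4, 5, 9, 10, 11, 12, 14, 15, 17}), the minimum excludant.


Set = {0, 1, 4, 5, 9, 10, 11, 12, 14, 15, 17}
0 is in the set.
1 is in the set.
2 is NOT in the set. This is the mex.
mex = 2

2


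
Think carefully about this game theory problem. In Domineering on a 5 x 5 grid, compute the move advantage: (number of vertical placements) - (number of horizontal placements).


Board is 5 x 5 (rows x cols).
Left (vertical) placements: (rows-1) * cols = 4 * 5 = 20
Right (horizontal) placements: rows * (cols-1) = 5 * 4 = 20
Advantage = Left - Right = 20 - 20 = 0

0


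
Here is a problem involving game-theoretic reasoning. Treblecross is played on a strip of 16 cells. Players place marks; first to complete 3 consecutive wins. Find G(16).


Treblecross: place X on empty cells; 3-in-a-row wins.
Playing within two cells of an existing X lets the opponent win at once, so sensible play treats the cells i-2..i+2 around each X as dead. The player left with no safe cell loses, so this is a normal-play take-away game on strips of safe cells.
Placing X at cell i (0-indexed) of a strip of k safe cells leaves independent strips of sizes max(0, i-2) and max(0, k-i-3). Hence G(k) = mex{ G(max(0,i-2)) XOR G(max(0,k-i-3)) : 0 <= i < k }, with G(0) = 0.
G(1): splits (0,0):0^0=0 -> mex({0}) = 1
G(2): splits (0,0):0^0=0 -> mex({0}) = 1
G(3): splits (0,0):0^0=0 -> mex({0}) = 1
G(4): splits (0,1):0^1=1 (0,0):0^0=0 -> mex({0, 1}) = 2
G(5): splits (0,2):0^1=1 (0,1):0^1=1 (0,0):0^0=0 -> mex({0, 1}) = 2
G(6) = mex({1}) = 0
G(7) = mex({0, 1, 2}) = 3
G(8) = mex({0, 1, 2}) = 3
G(9) = mex({0, 2}) = 1
G(10) = mex({0, 2, 3}) = 1
G(11) = mex({0, 3}) = 1
G(12) = mex({1, 3}) = 0
G(13) = mex({0, 1, 2, 3}) = 4
G(14) = mex({0, 1, 2}) = 3
G(15) = mex({0, 1, 2}) = 3
G(16) = mex({0, 1, 2, 4}) = 3
Therefore G(16) = 3.

3


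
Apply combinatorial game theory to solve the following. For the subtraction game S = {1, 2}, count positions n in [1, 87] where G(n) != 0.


Subtraction set S = {1, 2}, so G(n) = n mod 3.
G(n) = 0 when n is a multiple of 3.
Multiples of 3 in [1, 87]: 29
N-positions (nonzero Grundy) = 87 - 29 = 58

58


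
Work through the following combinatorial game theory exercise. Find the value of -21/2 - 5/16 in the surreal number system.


x = -21/2, y = 5/16
Converting to common denominator: 16
x = -168/16, y = 5/16
x - y = -21/2 - 5/16 = -173/16

-173/16


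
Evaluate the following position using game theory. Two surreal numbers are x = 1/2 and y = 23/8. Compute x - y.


x = 1/2, y = 23/8
Converting to common denominator: 8
x = 4/8, y = 23/8
x - y = 1/2 - 23/8 = -19/8

-19/8


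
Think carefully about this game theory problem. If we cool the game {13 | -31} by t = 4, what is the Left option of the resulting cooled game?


Original game: {13 | -31} (a switch {a | b} with a > b).
Cooling by t (for t below the temperature (a - b)/2 = 22) taxes each move by t: {a | b} cooled by t is {a - t | b + t}.
Cooling amount: t = 4
Cooled Left option: 13 - 4 = 9
Cooled Right option: -31 + 4 = -27
Cooled game: {9 | -27}
Left option = 9

9


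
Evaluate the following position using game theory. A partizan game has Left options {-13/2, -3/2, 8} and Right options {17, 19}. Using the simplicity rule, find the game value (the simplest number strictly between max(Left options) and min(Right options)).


Left options: {-13/2, -3/2, 8}, max = 8
Right options: {17, 19}, min = 17
All options are numbers and max(Left) < min(Right), so by the simplicity theorem the value is the simplest (earliest-born) number strictly between 8 and 17.
Integers 9 through 16 all lie strictly between 8 and 17.
Among integers, the simplest (lowest birthday = smallest |n|; 0 is born on day 0, +-n on day n) is 9.
No non-integer in the interval can be simpler: if x is a non-integer in the interval, then floor(x) or ceil(x) also lies in the interval (the interval contains an integer), and both are proper prefixes of x's sign expansion, i.e. born earlier. So the game value is 9.
Game value = 9

9


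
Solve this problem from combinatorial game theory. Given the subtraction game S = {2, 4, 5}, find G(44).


The subtraction set is S = {2, 4, 5}.
G(k) = mex{ G(k - s) : s in S, s <= k }. We compute iteratively: G(0) = 0.
G(1) = mex({}) = 0
G(2) = mex({0}) = 1
G(3) = mex({0}) = 1
G(4) = mex({0, 1}) = 2
G(5) = mex({0, 1}) = 2
G(6) = mex({0, 1, 2}) = 3
G(7) = mex({1, 2}) = 0
G(8) = mex({1, 2, 3}) = 0
G(9) = mex({0, 2}) = 1
G(10) = mex({0, 2, 3}) = 1
G(11) = mex({0, 1, 3}) = 2
Observe that G(7)..G(11) = 0, 0, 1, 1, 2 repeats G(0)..G(4) = 0, 0, 1, 1, 2.
For k >= max(S) = 5, G(k) is determined by the previous 5 values G(k-5)..G(k-1); a window of 5 consecutive values has recurred shifted by 7, so by induction G(k + 7) = G(k) for all k >= 0: the sequence is periodic from the start with period 7.
One period: G(0..6) = 0, 0, 1, 1, 2, 2, 3.
44 mod 7 = 2, so G(44) = G(2) = 1.

1


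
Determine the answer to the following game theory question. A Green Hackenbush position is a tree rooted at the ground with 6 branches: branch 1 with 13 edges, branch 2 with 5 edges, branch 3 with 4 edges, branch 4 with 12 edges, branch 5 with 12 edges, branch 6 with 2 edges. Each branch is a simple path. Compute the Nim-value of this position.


The tree has 6 branches from the ground vertex.
In Green Hackenbush, the Nim-value of a simple path of length k is k.
Branch 1: length 13, Nim-value = 13
Branch 2: length 5, Nim-value = 5
Branch 3: length 4, Nim-value = 4
Branch 4: length 12, Nim-value = 12
Branch 5: length 12, Nim-value = 12
Branch 6: length 2, Nim-value = 2
Total Nim-value = XOR of all branch values:
0 XOR 13 = 13
13 XOR 5 = 8
8 XOR 4 = 12
12 XOR 12 = 0
0 XOR 12 = 12
12 XOR 2 = 14
Nim-value of the tree = 14

14


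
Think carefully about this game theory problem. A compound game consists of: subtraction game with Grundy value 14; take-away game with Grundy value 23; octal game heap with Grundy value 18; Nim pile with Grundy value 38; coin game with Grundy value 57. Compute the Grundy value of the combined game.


By the Sprague-Grundy theorem, the Grundy value of a sum of games is the XOR of individual Grundy values.
subtraction game: Grundy value = 14. Running XOR: 0 XOR 14 = 14
take-away game: Grundy value = 23. Running XOR: 14 XOR 23 = 25
octal game heap: Grundy value = 18. Running XOR: 25 XOR 18 = 11
Nim pile: Grundy value = 38. Running XOR: 11 XOR 38 = 45
coin game: Grundy value = 57. Running XOR: 45 XOR 57 = 20
The combined Grundy value is 20.

20


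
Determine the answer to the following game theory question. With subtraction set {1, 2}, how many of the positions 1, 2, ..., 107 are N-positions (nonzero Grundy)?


Subtraction set S = {1, 2}, so G(n) = n mod 3.
G(n) = 0 when n is a multiple of 3.
Multiples of 3 in [1, 107]: 35
N-positions (nonzero Grundy) = 107 - 35 = 72

72


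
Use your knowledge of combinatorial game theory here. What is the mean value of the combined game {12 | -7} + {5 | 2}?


G1 = {12 | -7}, G2 = {5 | 2}
Each is a switch {a | b} with numbers a > b; its mean value is (a + b)/2, and mean value is additive over game sums: m(G1 + G2) = m(G1) + m(G2).
Mean of G1 = (12 + (-7))/2 = 5/2 = 5/2
Mean of G2 = (5 + (2))/2 = 7/2 = 7/2
Mean of G1 + G2 = 5/2 + 7/2 = 6

6


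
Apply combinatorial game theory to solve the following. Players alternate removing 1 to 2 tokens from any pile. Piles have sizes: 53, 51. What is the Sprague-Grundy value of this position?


Subtraction set: {1, 2}
For this subtraction set, G(n) = n mod 3 (period = max + 1 = 3).
Pile 1 (size 53): G(53) = 53 mod 3 = 2
Pile 2 (size 51): G(51) = 51 mod 3 = 0
Total Grundy value = XOR of all: 2 XOR 0 = 2

2


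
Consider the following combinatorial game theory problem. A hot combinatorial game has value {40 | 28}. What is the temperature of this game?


The game is {40 | 28}, a switch {a | b} with numbers a > b.
Cooling {a | b} by t gives {a - t | b + t}, which stops being hot when a - t = b + t, i.e. at t = (a - b)/2. So the temperature of a switch is (a - b)/2.
Temperature = (Left option - Right option) / 2
= (40 - (28)) / 2
= 12 / 2
= 6

6


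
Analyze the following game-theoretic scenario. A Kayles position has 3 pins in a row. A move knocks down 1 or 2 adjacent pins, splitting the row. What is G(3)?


Kayles: a move removes 1 or 2 adjacent pins from a contiguous row.
Removing pins from a row of k leaves two independent rows (a, b) with a + b = k - 1 (one pin) or a + b = k - 2 (two pins); an end removal gives a = 0.
By Sprague-Grundy, G(k) = mex{ G(a) XOR G(b) } over all these splits. G(0) = 0.
G(1): splits (0,0):0^0=0 -> mex({0}) = 1
G(2): splits (0,1):0^1=1 (0,0):0^0=0 -> mex({0, 1}) = 2
G(3): splits (0,2):0^2=2 (1,1):1^1=0 (0,1):0^1=1 -> mex({0, 1, 2}) = 3
Therefore G(3) = 3.

3


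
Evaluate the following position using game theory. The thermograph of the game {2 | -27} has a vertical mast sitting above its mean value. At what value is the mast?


Game = {2 | -27}, a switch {a | b} with numbers a > b.
Its thermograph has left wall a - t and right wall b + t, which meet at t = (a - b)/2, where both equal (a + b)/2. So the mast (mean value) is at (a + b)/2.
Mean = (2 + (-27))/2 = -25/2 = -25/2

-25/2


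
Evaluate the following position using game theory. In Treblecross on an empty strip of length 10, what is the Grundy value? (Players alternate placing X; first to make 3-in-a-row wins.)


Treblecross: place X on empty cells; 3-in-a-row wins.
Playing within two cells of an existing X lets the opponent win at once, so sensible play treats the cells i-2..i+2 around each X as dead. The player left with no safe cell loses, so this is a normal-play take-away game on strips of safe cells.
Placing X at cell i (0-indexed) of a strip of k safe cells leaves independent strips of sizes max(0, i-2) and max(0, k-i-3). Hence G(k) = mex{ G(max(0,i-2)) XOR G(max(0,k-i-3)) : 0 <= i < k }, with G(0) = 0.
G(1): splits (0,0):0^0=0 -> mex({0}) = 1
G(2): splits (0,0):0^0=0 -> mex({0}) = 1
G(3): splits (0,0):0^0=0 -> mex({0}) = 1
G(4): splits (0,1):0^1=1 (0,0):0^0=0 -> mex({0, 1}) = 2
G(5): splits (0,2):0^1=1 (0,1):0^1=1 (0,0):0^0=0 -> mex({0, 1}) = 2
G(6) = mex({1}) = 0
G(7) = mex({0, 1, 2}) = 3
G(8) = mex({0, 1, 2}) = 3
G(9) = mex({0, 2}) = 1
G(10) = mex({0, 2, 3}) = 1
Therefore G(10) = 1.

1


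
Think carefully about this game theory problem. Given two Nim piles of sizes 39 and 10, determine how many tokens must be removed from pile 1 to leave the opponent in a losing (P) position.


Piles: 39 and 10
Current XOR: 39 XOR 10 = 45 (non-zero, so this is an N-position).
To make the XOR zero, we need to find a move that balances the piles.
For pile 1 (size 39): target = 39 XOR 45 = 10
We reduce pile 1 from 39 to 10.
Tokens removed: 39 - 10 = 29
Verification: 10 XOR 10 = 0

29


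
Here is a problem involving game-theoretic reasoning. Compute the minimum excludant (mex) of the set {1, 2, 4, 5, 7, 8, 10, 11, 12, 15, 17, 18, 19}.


Set = {1, 2, 4, 5, 7, 8, 10, 11, 12, 15, 17, 18, 19}
0 is NOT in the set. This is the mex.
mex = 0

0


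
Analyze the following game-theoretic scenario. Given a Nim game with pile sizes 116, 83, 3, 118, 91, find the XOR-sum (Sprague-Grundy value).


We need the XOR (exclusive or) of all pile sizes.
After XOR-ing pile 1 (size 116): 0 XOR 116 = 116
After XOR-ing pile 2 (size 83): 116 XOR 83 = 39
After XOR-ing pile 3 (size 3): 39 XOR 3 = 36
After XOR-ing pile 4 (size 118): 36 XOR 118 = 82
After XOR-ing pile 5 (size 91): 82 XOR 91 = 9
The Nim-value of this position is 9.

9


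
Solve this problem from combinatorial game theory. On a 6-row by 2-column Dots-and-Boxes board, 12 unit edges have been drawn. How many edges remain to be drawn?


Grid: 6 x 2 boxes, i.e. 7 rows and 3 columns of dots.
Horizontal edges: (rows + 1) * cols = 7 * 2 = 14
Vertical edges: rows * (cols + 1) = 6 * 3 = 18
Total edges: 14 + 18 = 32
Edges drawn: 12
Remaining: 32 - 12 = 20

20


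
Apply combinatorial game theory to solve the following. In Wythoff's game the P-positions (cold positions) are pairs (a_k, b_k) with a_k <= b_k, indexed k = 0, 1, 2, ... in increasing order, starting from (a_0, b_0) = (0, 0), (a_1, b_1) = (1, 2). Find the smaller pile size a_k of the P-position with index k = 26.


By Wythoff's theorem, a_k = floor(k * phi) and b_k = floor(k * phi^2) = a_k + k, where phi = (1 + sqrt(5))/2 is the golden ratio.
phi = (1 + sqrt(5))/2 = 1.618034
k = 26
k * phi = 26 * 1.618034 = 42.068884
a_26 = floor(k * phi) = 42

42


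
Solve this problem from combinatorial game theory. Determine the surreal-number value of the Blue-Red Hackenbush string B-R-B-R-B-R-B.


Edges (from ground): B-R-B-R-B-R-B
By Berlekamp's sign-expansion rule, a Blue-Red Hackenbush stalk has the value of the surreal number whose sign sequence is the edge sequence with B -> + and R -> -.
Sign sequence: +-+-+-+
Trace the sign expansion in the surreal number tree, starting from 0:
Edge 1: B (sign +) -> bounds (0, +inf), value = 1
Edge 2: R (sign -) -> bounds (0, 1), value = 1/2
Edge 3: B (sign +) -> bounds (1/2, 1), value = 3/4
Edge 4: R (sign -) -> bounds (1/2, 3/4), value = 5/8
Edge 5: B (sign +) -> bounds (5/8, 3/4), value = 11/16
Edge 6: R (sign -) -> bounds (5/8, 11/16), value = 21/32
Edge 7: B (sign +) -> bounds (21/32, 11/16), value = 43/64
Game value = 43/64

43/64


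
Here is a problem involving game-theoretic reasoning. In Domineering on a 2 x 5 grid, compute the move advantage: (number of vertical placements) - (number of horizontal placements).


Board is 2 x 5 (rows x cols).
Left (vertical) placements: (rows-1) * cols = 1 * 5 = 5
Right (horizontal) placements: rows * (cols-1) = 2 * 4 = 8
Advantage = Left - Right = 5 - 8 = -3

-3


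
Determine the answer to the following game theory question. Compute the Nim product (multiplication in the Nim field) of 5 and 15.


Nim multiplication is bilinear over XOR: (u XOR v) * w = (u*w) XOR (v*w).
So we split each operand into its bit components and XOR the pairwise Nim products.
5 = 1 + 4 (as XOR of powers of 2).
15 = 1 + 2 + 4 + 8 (as XOR of powers of 2).
Using the standard Nim-product table on single bits:
  2*2 = 3,   2*4 = 8,   2*8 = 12,
  4*4 = 6,   4*8 = 11,  8*8 = 13,
and  1*x = x (identity), k*l = l*k (commutative).
Pairwise Nim products:
  1 * 1 = 1
  1 * 2 = 2
  1 * 4 = 4
  1 * 8 = 8
  4 * 1 = 4
  4 * 2 = 8
  4 * 4 = 6
  4 * 8 = 11
XOR them: 1 XOR 2 XOR 4 XOR 8 XOR 4 XOR 8 XOR 6 XOR 11 = 14.
Result: 5 * 15 = 14 (in Nim).

14


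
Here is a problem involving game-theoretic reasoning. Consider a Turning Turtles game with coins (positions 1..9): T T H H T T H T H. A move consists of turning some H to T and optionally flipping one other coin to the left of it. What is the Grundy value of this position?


Coins: T T H H T T H T H
Key fact: a single head at position k behaves exactly like a Nim heap of size k (turning it to T and optionally flipping a coin at j < k corresponds to moving the heap from k to j, or to 0), and heads combine as a disjunctive sum (two heads at the same place would cancel, matching j XOR j = 0). So the Nim-value is the XOR of the 1-indexed positions of the heads.
Face-up positions (1-indexed): [3, 4, 7, 9]
XOR 0 with 3: 0 XOR 3 = 3
XOR 3 with 4: 3 XOR 4 = 7
XOR 7 with 7: 7 XOR 7 = 0
XOR 0 with 9: 0 XOR 9 = 9
Nim-value = 9

9


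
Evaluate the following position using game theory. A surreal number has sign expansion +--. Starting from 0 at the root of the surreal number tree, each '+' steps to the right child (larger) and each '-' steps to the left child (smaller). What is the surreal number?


Sign expansion: +--
Rule: track bounds (lo, hi), initially (-inf, +inf). On '+', the current value becomes lo and we move to the simplest number in (value, hi): value + 1 if hi = +inf, otherwise the midpoint (value + hi)/2. On '-', the current value becomes hi and we move to value - 1 if lo = -inf, otherwise the midpoint (lo + value)/2.
Start at 0.
Step 1: sign = +, move right. Bounds: (0, +inf). Value = 1
Step 2: sign = -, move left. Bounds: (0, 1). Value = 1/2
Step 3: sign = -, move left. Bounds: (0, 1/2). Value = 1/4
The surreal number with sign expansion +-- is 1/4.

1/4


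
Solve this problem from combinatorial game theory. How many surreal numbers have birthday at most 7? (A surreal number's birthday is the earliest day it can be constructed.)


Day 0: {|} = 0 is born. Count = 1.
Day n: the number of surreal numbers born by day n is 2^(n+1) - 1.
By day 0: 2^1 - 1 = 1
By day 1: 2^2 - 1 = 3
By day 2: 2^3 - 1 = 7
By day 3: 2^4 - 1 = 15
By day 4: 2^5 - 1 = 31
By day 5: 2^6 - 1 = 63
By day 6: 2^7 - 1 = 127
By day 7: 2^8 - 1 = 255
By day 7: 255 surreal numbers.

255


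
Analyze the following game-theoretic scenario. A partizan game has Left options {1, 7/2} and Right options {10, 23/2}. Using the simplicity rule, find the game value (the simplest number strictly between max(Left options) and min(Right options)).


Left options: {1, 7/2}, max = 7/2
Right options: {10, 23/2}, min = 10
All options are numbers and max(Left) < min(Right), so by the simplicity theorem the value is the simplest (earliest-born) number strictly between 7/2 and 10.
Integers 4 through 9 all lie strictly between 7/2 and 10.
Among integers, the simplest (lowest birthday = smallest |n|; 0 is born on day 0, +-n on day n) is 4.
No non-integer in the interval can be simpler: if x is a non-integer in the interval, then floor(x) or ceil(x) also lies in the interval (the interval contains an integer), and both are proper prefixes of x's sign expansion, i.e. born earlier. So the game value is 4.
Game value = 4

4


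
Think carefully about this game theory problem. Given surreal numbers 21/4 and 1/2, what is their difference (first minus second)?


x = 21/4, y = 1/2
Converting to common denominator: 4
x = 21/4, y = 2/4
x - y = 21/4 - 1/2 = 19/4

19/4


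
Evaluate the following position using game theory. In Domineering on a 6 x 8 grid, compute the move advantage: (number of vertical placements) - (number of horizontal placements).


Board is 6 x 8 (rows x cols).
Left (vertical) placements: (rows-1) * cols = 5 * 8 = 40
Right (horizontal) placements: rows * (cols-1) = 6 * 7 = 42
Advantage = Left - Right = 40 - 42 = -2

-2


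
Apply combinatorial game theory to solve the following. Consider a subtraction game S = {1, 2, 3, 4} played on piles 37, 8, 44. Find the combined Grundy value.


Subtraction set: {1, 2, 3, 4}
For this subtraction set, G(n) = n mod 5 (period = max + 1 = 5).
Pile 1 (size 37): G(37) = 37 mod 5 = 2
Pile 2 (size 8): G(8) = 8 mod 5 = 3
Pile 3 (size 44): G(44) = 44 mod 5 = 4
Total Grundy value = XOR of all: 2 XOR 3 XOR 4 = 5

5


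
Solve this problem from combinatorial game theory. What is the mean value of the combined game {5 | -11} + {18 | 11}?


G1 = {5 | -11}, G2 = {18 | 11}
Each is a switch {a | b} with numbers a > b; its mean value is (a + b)/2, and mean value is additive over game sums: m(G1 + G2) = m(G1) + m(G2).
Mean of G1 = (5 + (-11))/2 = -6/2 = -3
Mean of G2 = (18 + (11))/2 = 29/2 = 29/2
Mean of G1 + G2 = -3 + 29/2 = 23/2

23/2


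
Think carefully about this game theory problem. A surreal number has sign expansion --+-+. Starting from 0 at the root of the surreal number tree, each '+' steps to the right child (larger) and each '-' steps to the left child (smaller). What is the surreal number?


Sign expansion: --+-+
Rule: track bounds (lo, hi), initially (-inf, +inf). On '+', the current value becomes lo and we move to the simplest number in (value, hi): value + 1 if hi = +inf, otherwise the midpoint (value + hi)/2. On '-', the current value becomes hi and we move to value - 1 if lo = -inf, otherwise the midpoint (lo + value)/2.
Start at 0.
Step 1: sign = -, move left. Bounds: (-inf, 0). Value = -1
Step 2: sign = -, move left. Bounds: (-inf, -1). Value = -2
Step 3: sign = +, move right. Bounds: (-2, -1). Value = -3/2
Step 4: sign = -, move left. Bounds: (-2, -3/2). Value = -7/4
Step 5: sign = +, move right. Bounds: (-7/4, -3/2). Value = -13/8
The surreal number with sign expansion --+-+ is -13/8.

-13/8


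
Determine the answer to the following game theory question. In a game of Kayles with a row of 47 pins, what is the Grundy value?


Kayles: a move removes 1 or 2 adjacent pins from a contiguous row.
Removing pins from a row of k leaves two independent rows (a, b) with a + b = k - 1 (one pin) or a + b = k - 2 (two pins); an end removal gives a = 0.
By Sprague-Grundy, G(k) = mex{ G(a) XOR G(b) } over all these splits. G(0) = 0.
G(1): splits (0,0):0^0=0 -> mex({0}) = 1
G(2): splits (0,1):0^1=1 (0,0):0^0=0 -> mex({0, 1}) = 2
G(3): splits (0,2):0^2=2 (1,1):1^1=0 (0,1):0^1=1 -> mex({0, 1, 2}) = 3
G(4): splits (0,3):0^3=3 (1,2):1^2=3 (0,2):0^2=2 (1,1):1^1=0 -> mex({0, 2, 3}) = 1
G(5): splits (0,4):0^1=1 (1,3):1^3=2 (2,2):2^2=0 (0,3):0^3=3 (1,2):1^2=3 -> mex({0, 1, 2, 3}) = 4
G(6) = mex({0, 1, 2, 4}) = 3
G(7) = mex({0, 1, 3, 4, 5}) = 2
G(8) = mex({0, 2, 3, 5, 6}) = 1
G(9) = mex({0, 1, 2, 3, 6, 7}) = 4
G(10) = mex({0, 1, 3, 4, 5, 7}) = 2
G(11) = mex({0, 1, 2, 3, 4, 5}) = 6
G(12) = mex({0, 1, 2, 3, 5, 6, 7}) = 4
G(13) = mex({0, 2, 3, 4, 6, 7}) = 1
G(14) = mex({0, 1, 4, 5, 6, 7}) = 2
G(15) = mex({0, 1, 2, 3, 4, 5, 6}) = 7
G(16) = mex({0, 2, 3, 5, 6, 7}) = 1
G(17) = mex({0, 1, 2, 3, 5, 6, 7}) = 4
G(18) = mex({0, 1, 2, 4, 5, 6}) = 3
G(19) = mex({0, 1, 3, 4, 5, 7}) = 2
G(20) = mex({0, 2, 3, 4, 5, 6, 7}) = 1
G(21) = mex({0, 1, 2, 3, 5, 6, 7}) = 4
G(22) = mex({0, 1, 2, 3, 4, 5, 7}) = 6
G(23) = mex({0, 1, 2, 3, 4, 5, 6}) = 7
G(24) = mex({0, 1, 2, 3, 5, 6, 7}) = 4
G(25) = mex({0, 2, 3, 4, 6, 7}) = 1
G(26) = mex({0, 1, 3, 4, 5, 6, 7}) = 2
G(27) = mex({0, 1, 2, 3, 4, 5, 6, 7}) = 8
G(28) = mex({0, 1, 2, 3, 4, 6, 7, 8}) = 5
G(29) = mex({0, 1, 2, 3, 5, 6, 7, 8, 9}) = 4
G(30) = mex({0, 1, 2, 3, 4, 5, 6, 9, 10}) = 7
G(31) = mex({0, 1, 3, 4, 5, 7, 10, 11}) = 2
G(32) = mex({0, 2, 3, 4, 5, 6, 7, 9, 11}) = 1
G(33) = mex({0, 1, 2, 3, 4, 5, 6, 7, 9, 12}) = 8
G(34) = mex({0, 1, 2, 3, 4, 5, 7, 8, 11, 12}) = 6
G(35) = mex({0, 1, 2, 3, 4, 5, 6, 8, 9, 10, 11}) = 7
G(36) = mex({0, 1, 2, 3, 5, 6, 7, 9, 10}) = 4
G(37) = mex({0, 2, 3, 4, 6, 7, 9, 10, 11, 12}) = 1
G(38) = mex({0, 1, 3, 4, 5, 6, 7, 9, 10, 11, 12}) = 2
G(39) = mex({0, 1, 2, 4, 5, 6, 7, 9, 10, 12, 14}) = 3
G(40) = mex({0, 2, 3, 4, 6, 7, 11, 12, 14}) = 1
G(41) = mex({0, 1, 2, 3, 5, 6, 7, 9, 10, 11, 12}) = 4
G(42) = mex({0, 1, 2, 3, 4, 5, 6, 9, 10}) = 7
G(43) = mex({0, 1, 3, 4, 5, 7, 9, 10, 12, 15}) = 2
G(44) = mex({0, 2, 3, 4, 5, 6, 7, 9, 10, 12, 15}) = 1
G(45) = mex({0, 1, 2, 3, 4, 5, 6, 7, 9, 10, 12, 14}) = 8
G(46) = mex({0, 1, 3, 4, 5, 7, 8, 11, 12, 14}) = 2
G(47) = mex({0, 1, 2, 3, 4, 5, 6, 8, 9, 10, 11, 12}) = 7
Therefore G(47) = 7.

7


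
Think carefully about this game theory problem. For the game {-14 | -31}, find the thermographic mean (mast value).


Game = {-14 | -31}, a switch {a | b} with numbers a > b.
Its thermograph has left wall a - t and right wall b + t, which meet at t = (a - b)/2, where both equal (a + b)/2. So the mast (mean value) is at (a + b)/2.
Mean = (-14 + (-31))/2 = -45/2 = -45/2

-45/2


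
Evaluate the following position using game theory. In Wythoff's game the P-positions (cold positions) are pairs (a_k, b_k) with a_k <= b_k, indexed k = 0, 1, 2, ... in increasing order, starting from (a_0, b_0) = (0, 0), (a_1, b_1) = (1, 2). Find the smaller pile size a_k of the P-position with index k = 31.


By Wythoff's theorem, a_k = floor(k * phi) and b_k = floor(k * phi^2) = a_k + k, where phi = (1 + sqrt(5))/2 is the golden ratio.
phi = (1 + sqrt(5))/2 = 1.618034
k = 31
k * phi = 31 * 1.618034 = 50.159054
a_31 = floor(k * phi) = 50

50


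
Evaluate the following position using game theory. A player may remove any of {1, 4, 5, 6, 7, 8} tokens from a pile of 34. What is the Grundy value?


The subtraction set is S = {1, 4, 5, 6, 7, 8}.
G(k) = mex{ G(k - s) : s in S, s <= k }. We compute iteratively: G(0) = 0.
G(1) = mex({0}) = 1
G(2) = mex({1}) = 0
G(3) = mex({0}) = 1
G(4) = mex({0, 1}) = 2
G(5) = mex({0, 1, 2}) = 3
G(6) = mex({0, 1, 3}) = 2
G(7) = mex({0, 1, 2}) = 3
G(8) = mex({0, 1, 2, 3}) = 4
G(9) = mex({0, 1, 2, 3, 4}) = 5
G(10) = mex({0, 1, 2, 3, 5}) = 4
G(11) = mex({1, 2, 3, 4}) = 0
G(12) = mex({0, 2, 3, 4}) = 1
G(13) = mex({1, 2, 3, 4, 5}) = 0
G(14) = mex({0, 2, 3, 4, 5}) = 1
G(15) = mex({0, 1, 3, 4, 5}) = 2
G(16) = mex({0, 1, 2, 4, 5}) = 3
G(17) = mex({0, 1, 3, 4, 5}) = 2
G(18) = mex({0, 1, 2, 4}) = 3
Observe that G(11)..G(18) = 0, 1, 0, 1, 2, 3, 2, 3 repeats G(0)..G(7) = 0, 1, 0, 1, 2, 3, 2, 3.
For k >= max(S) = 8, G(k) is determined by the previous 8 values G(k-8)..G(k-1); a window of 8 consecutive values has recurred shifted by 11, so by induction G(k + 11) = G(k) for all k >= 0: the sequence is periodic from the start with period 11.
One period: G(0..10) = 0, 1, 0, 1, 2, 3, 2, 3, 4, 5, 4.
34 mod 11 = 1, so G(34) = G(1) = 1.

1


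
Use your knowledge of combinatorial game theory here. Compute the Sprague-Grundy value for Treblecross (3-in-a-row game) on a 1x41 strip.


Treblecross: place X on empty cells; 3-in-a-row wins.
Playing within two cells of an existing X lets the opponent win at once, so sensible play treats the cells i-2..i+2 around each X as dead. The player left with no safe cell loses, so this is a normal-play take-away game on strips of safe cells.
Placing X at cell i (0-indexed) of a strip of k safe cells leaves independent strips of sizes max(0, i-2) and max(0, k-i-3). Hence G(k) = mex{ G(max(0,i-2)) XOR G(max(0,k-i-3)) : 0 <= i < k }, with G(0) = 0.
G(1): splits (0,0):0^0=0 -> mex({0}) = 1
G(2): splits (0,0):0^0=0 -> mex({0}) = 1
G(3): splits (0,0):0^0=0 -> mex({0}) = 1
G(4): splits (0,1):0^1=1 (0,0):0^0=0 -> mex({0, 1}) = 2
G(5): splits (0,2):0^1=1 (0,1):0^1=1 (0,0):0^0=0 -> mex({0, 1}) = 2
G(6) = mex({1}) = 0
G(7) = mex({0, 1, 2}) = 3
G(8) = mex({0, 1, 2}) = 3
G(9) = mex({0, 2}) = 1
G(10) = mex({0, 2, 3}) = 1
G(11) = mex({0, 3}) = 1
G(12) = mex({1, 3}) = 0
G(13) = mex({0, 1, 2, 3}) = 4
G(14) = mex({0, 1, 2}) = 3
G(15) = mex({0, 1, 2}) = 3
G(16) = mex({0, 1, 2, 4}) = 3
G(17) = mex({0, 1, 3, 4}) = 2
G(18) = mex({0, 1, 3, 4}) = 2
G(19) = mex({0, 1, 3, 5}) = 2
G(20) = mex({0, 1, 2, 3, 5}) = 4
G(21) = mex({0, 1, 2, 3, 5}) = 4
G(22) = mex({1, 2, 6}) = 0
G(23) = mex({0, 1, 2, 3, 4, 6}) = 5
G(24) = mex({0, 1, 2, 3, 4}) = 5
G(25) = mex({0, 1, 3, 4, 7}) = 2
G(26) = mex({0, 1, 3, 4, 5, 7}) = 2
G(27) = mex({0, 1, 3, 5}) = 2
G(28) = mex({0, 1, 2, 5}) = 3
G(29) = mex({0, 1, 2, 4, 5, 6}) = 3
G(30) = mex({1, 2, 4, 6}) = 0
G(31) = mex({0, 1, 2, 3, 4, 6}) = 5
G(32) = mex({1, 2, 3, 4, 7}) = 0
G(33) = mex({0, 3, 7}) = 1
G(34) = mex({0, 2, 3, 5, 7}) = 1
G(35) = mex({0, 2, 3, 5, 6}) = 1
G(36) = mex({0, 1, 2, 5, 6}) = 3
G(37) = mex({0, 1, 2, 4, 5, 6}) = 3
G(38) = mex({0, 1, 2, 4}) = 3
G(39) = mex({0, 1, 2, 3, 4, 7}) = 5
G(40) = mex({0, 1, 2, 3, 4, 5, 7}) = 6
G(41) = mex({0, 1, 2, 3, 5, 7}) = 4
Therefore G(41) = 4.

4


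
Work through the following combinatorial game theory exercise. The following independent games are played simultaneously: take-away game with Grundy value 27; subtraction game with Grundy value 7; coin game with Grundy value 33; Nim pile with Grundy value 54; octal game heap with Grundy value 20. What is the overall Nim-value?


By the Sprague-Grundy theorem, the Grundy value of a sum of games is the XOR of individual Grundy values.
take-away game: Grundy value = 27. Running XOR: 0 XOR 27 = 27
subtraction game: Grundy value = 7. Running XOR: 27 XOR 7 = 28
coin game: Grundy value = 33. Running XOR: 28 XOR 33 = 61
Nim pile: Grundy value = 54. Running XOR: 61 XOR 54 = 11
octal game heap: Grundy value = 20. Running XOR: 11 XOR 20 = 31
The combined Grundy value is 31.

31


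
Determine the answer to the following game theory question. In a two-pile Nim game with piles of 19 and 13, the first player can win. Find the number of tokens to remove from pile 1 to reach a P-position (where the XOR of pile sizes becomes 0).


Piles: 19 and 13
Current XOR: 19 XOR 13 = 30 (non-zero, so this is an N-position).
To make the XOR zero, we need to find a move that balances the piles.
For pile 1 (size 19): target = 19 XOR 30 = 13
We reduce pile 1 from 19 to 13.
Tokens removed: 19 - 13 = 6
Verification: 13 XOR 13 = 0

6


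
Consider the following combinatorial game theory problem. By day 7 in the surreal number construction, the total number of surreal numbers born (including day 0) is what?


Day 0: {|} = 0 is born. Count = 1.
Day n: the number of surreal numbers born by day n is 2^(n+1) - 1.
By day 0: 2^1 - 1 = 1
By day 1: 2^2 - 1 = 3
By day 2: 2^3 - 1 = 7
By day 3: 2^4 - 1 = 15
By day 4: 2^5 - 1 = 31
By day 5: 2^6 - 1 = 63
By day 6: 2^7 - 1 = 127
By day 7: 2^8 - 1 = 255
By day 7: 255 surreal numbers.

255
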